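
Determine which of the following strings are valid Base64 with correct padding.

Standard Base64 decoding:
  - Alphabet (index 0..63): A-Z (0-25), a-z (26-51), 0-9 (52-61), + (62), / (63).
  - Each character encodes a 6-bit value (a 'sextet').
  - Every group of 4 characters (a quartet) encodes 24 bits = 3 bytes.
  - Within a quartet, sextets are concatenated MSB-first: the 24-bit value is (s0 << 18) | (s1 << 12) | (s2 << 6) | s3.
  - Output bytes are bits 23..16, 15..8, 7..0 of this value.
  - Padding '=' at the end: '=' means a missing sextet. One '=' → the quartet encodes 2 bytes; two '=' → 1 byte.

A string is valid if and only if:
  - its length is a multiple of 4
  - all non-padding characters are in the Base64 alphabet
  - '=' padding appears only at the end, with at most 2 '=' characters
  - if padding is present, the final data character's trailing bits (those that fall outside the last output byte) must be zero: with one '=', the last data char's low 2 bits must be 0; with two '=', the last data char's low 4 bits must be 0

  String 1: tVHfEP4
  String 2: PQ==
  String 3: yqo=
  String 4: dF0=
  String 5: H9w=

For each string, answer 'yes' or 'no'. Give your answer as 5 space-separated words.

Answer: no yes yes yes yes

Derivation:
String 1: 'tVHfEP4' → invalid (len=7 not mult of 4)
String 2: 'PQ==' → valid
String 3: 'yqo=' → valid
String 4: 'dF0=' → valid
String 5: 'H9w=' → valid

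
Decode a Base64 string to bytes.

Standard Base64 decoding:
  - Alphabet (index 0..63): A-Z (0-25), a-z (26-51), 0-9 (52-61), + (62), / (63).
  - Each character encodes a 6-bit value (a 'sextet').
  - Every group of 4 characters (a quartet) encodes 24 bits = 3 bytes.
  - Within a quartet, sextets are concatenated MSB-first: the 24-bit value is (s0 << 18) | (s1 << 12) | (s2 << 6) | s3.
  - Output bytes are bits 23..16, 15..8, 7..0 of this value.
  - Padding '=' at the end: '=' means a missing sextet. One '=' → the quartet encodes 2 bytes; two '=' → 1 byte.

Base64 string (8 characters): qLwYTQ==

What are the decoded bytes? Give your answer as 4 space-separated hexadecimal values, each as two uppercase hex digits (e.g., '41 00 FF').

After char 0 ('q'=42): chars_in_quartet=1 acc=0x2A bytes_emitted=0
After char 1 ('L'=11): chars_in_quartet=2 acc=0xA8B bytes_emitted=0
After char 2 ('w'=48): chars_in_quartet=3 acc=0x2A2F0 bytes_emitted=0
After char 3 ('Y'=24): chars_in_quartet=4 acc=0xA8BC18 -> emit A8 BC 18, reset; bytes_emitted=3
After char 4 ('T'=19): chars_in_quartet=1 acc=0x13 bytes_emitted=3
After char 5 ('Q'=16): chars_in_quartet=2 acc=0x4D0 bytes_emitted=3
Padding '==': partial quartet acc=0x4D0 -> emit 4D; bytes_emitted=4

Answer: A8 BC 18 4D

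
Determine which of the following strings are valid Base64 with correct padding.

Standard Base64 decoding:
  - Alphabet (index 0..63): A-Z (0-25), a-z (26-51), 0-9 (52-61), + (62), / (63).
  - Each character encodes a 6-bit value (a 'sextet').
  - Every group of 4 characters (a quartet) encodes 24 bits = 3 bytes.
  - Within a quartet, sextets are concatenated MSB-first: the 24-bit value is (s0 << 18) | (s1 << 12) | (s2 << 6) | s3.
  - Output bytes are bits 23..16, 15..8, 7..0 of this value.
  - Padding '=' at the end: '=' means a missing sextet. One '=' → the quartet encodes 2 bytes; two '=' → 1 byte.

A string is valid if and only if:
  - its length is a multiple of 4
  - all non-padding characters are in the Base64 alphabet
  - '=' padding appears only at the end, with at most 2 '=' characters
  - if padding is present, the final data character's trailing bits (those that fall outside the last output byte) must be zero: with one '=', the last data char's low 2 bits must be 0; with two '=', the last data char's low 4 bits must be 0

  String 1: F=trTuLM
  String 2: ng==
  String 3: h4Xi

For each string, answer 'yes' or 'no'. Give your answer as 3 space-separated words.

Answer: no yes yes

Derivation:
String 1: 'F=trTuLM' → invalid (bad char(s): ['=']; '=' in middle)
String 2: 'ng==' → valid
String 3: 'h4Xi' → valid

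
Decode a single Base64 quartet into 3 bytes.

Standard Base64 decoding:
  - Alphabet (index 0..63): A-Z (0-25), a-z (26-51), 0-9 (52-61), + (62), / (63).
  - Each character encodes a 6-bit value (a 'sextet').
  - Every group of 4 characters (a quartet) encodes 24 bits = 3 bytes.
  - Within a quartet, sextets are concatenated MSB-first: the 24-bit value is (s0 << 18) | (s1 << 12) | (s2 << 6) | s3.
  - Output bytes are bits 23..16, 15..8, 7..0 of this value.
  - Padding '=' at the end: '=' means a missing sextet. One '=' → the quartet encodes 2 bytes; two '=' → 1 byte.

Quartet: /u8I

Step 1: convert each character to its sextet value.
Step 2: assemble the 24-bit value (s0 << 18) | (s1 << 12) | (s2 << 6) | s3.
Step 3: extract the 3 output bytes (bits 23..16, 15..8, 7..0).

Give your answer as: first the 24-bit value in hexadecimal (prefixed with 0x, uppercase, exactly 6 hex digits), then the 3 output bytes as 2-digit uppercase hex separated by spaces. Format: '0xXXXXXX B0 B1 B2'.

Answer: 0xFEEF08 FE EF 08

Derivation:
Sextets: /=63, u=46, 8=60, I=8
24-bit: (63<<18) | (46<<12) | (60<<6) | 8
      = 0xFC0000 | 0x02E000 | 0x000F00 | 0x000008
      = 0xFEEF08
Bytes: (v>>16)&0xFF=FE, (v>>8)&0xFF=EF, v&0xFF=08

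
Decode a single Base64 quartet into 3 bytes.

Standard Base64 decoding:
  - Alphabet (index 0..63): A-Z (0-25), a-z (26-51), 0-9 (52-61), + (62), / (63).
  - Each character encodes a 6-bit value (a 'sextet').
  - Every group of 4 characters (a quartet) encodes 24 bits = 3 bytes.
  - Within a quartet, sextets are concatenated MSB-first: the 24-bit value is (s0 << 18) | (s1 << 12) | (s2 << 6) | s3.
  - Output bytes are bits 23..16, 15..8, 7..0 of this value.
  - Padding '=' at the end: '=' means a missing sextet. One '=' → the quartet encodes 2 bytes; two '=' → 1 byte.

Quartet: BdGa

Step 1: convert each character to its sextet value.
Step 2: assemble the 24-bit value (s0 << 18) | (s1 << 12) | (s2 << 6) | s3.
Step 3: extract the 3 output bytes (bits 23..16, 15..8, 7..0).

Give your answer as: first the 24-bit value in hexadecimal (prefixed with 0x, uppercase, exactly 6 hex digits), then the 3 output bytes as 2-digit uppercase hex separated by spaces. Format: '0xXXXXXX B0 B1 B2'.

Sextets: B=1, d=29, G=6, a=26
24-bit: (1<<18) | (29<<12) | (6<<6) | 26
      = 0x040000 | 0x01D000 | 0x000180 | 0x00001A
      = 0x05D19A
Bytes: (v>>16)&0xFF=05, (v>>8)&0xFF=D1, v&0xFF=9A

Answer: 0x05D19A 05 D1 9A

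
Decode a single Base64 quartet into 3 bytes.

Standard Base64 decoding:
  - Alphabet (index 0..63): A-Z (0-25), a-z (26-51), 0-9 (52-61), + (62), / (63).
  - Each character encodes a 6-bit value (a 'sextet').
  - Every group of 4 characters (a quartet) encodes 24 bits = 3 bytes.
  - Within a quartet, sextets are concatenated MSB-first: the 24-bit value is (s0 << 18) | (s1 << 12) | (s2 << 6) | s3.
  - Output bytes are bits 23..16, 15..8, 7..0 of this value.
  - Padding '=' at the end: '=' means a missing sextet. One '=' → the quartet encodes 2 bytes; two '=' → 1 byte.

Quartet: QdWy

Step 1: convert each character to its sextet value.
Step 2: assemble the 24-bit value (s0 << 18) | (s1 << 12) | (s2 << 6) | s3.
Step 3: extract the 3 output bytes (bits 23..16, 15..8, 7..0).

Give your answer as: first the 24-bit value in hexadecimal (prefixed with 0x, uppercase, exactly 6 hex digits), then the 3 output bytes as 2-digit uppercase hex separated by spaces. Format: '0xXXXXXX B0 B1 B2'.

Answer: 0x41D5B2 41 D5 B2

Derivation:
Sextets: Q=16, d=29, W=22, y=50
24-bit: (16<<18) | (29<<12) | (22<<6) | 50
      = 0x400000 | 0x01D000 | 0x000580 | 0x000032
      = 0x41D5B2
Bytes: (v>>16)&0xFF=41, (v>>8)&0xFF=D5, v&0xFF=B2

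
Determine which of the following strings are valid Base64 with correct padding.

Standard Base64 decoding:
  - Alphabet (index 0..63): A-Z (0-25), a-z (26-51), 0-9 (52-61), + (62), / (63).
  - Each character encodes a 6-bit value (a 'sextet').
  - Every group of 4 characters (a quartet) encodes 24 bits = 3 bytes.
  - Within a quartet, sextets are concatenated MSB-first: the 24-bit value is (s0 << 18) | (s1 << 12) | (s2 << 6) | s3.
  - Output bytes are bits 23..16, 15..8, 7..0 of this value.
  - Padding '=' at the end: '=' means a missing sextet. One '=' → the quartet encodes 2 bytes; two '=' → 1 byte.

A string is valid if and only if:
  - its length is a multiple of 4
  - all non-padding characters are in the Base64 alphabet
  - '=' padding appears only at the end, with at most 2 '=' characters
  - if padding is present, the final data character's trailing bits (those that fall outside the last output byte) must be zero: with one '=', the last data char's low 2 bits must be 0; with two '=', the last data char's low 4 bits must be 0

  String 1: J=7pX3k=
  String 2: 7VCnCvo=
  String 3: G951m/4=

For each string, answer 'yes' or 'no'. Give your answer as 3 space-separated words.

Answer: no yes yes

Derivation:
String 1: 'J=7pX3k=' → invalid (bad char(s): ['=']; '=' in middle)
String 2: '7VCnCvo=' → valid
String 3: 'G951m/4=' → valid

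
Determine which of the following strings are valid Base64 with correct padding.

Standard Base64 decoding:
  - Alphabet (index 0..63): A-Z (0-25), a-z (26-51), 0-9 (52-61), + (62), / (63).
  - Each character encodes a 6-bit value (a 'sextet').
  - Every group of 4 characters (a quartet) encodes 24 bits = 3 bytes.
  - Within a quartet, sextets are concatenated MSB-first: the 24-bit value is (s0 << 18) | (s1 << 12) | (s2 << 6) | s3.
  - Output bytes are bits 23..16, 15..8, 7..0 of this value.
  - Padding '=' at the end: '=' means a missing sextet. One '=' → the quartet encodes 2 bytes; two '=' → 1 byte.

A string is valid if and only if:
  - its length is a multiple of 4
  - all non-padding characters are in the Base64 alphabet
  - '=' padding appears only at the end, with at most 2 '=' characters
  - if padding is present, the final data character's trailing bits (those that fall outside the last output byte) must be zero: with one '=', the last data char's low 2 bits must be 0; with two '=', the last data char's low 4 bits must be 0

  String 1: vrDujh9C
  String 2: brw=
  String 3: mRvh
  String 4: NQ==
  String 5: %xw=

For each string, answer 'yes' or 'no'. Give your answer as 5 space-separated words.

String 1: 'vrDujh9C' → valid
String 2: 'brw=' → valid
String 3: 'mRvh' → valid
String 4: 'NQ==' → valid
String 5: '%xw=' → invalid (bad char(s): ['%'])

Answer: yes yes yes yes no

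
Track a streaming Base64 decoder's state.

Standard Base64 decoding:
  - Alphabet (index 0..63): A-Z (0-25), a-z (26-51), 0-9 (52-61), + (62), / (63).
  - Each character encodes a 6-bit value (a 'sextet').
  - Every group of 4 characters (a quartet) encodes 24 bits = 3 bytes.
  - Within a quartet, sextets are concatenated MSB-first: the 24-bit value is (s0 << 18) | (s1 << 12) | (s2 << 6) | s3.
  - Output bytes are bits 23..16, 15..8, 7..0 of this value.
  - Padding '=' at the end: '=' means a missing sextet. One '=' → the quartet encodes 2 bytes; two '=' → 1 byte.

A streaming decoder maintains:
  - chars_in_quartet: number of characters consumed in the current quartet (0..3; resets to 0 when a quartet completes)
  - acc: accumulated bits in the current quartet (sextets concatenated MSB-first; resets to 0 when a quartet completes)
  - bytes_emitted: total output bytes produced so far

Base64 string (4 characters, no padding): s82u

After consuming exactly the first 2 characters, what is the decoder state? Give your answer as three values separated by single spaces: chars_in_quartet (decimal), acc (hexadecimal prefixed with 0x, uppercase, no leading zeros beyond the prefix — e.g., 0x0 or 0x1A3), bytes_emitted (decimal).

Answer: 2 0xB3C 0

Derivation:
After char 0 ('s'=44): chars_in_quartet=1 acc=0x2C bytes_emitted=0
After char 1 ('8'=60): chars_in_quartet=2 acc=0xB3C bytes_emitted=0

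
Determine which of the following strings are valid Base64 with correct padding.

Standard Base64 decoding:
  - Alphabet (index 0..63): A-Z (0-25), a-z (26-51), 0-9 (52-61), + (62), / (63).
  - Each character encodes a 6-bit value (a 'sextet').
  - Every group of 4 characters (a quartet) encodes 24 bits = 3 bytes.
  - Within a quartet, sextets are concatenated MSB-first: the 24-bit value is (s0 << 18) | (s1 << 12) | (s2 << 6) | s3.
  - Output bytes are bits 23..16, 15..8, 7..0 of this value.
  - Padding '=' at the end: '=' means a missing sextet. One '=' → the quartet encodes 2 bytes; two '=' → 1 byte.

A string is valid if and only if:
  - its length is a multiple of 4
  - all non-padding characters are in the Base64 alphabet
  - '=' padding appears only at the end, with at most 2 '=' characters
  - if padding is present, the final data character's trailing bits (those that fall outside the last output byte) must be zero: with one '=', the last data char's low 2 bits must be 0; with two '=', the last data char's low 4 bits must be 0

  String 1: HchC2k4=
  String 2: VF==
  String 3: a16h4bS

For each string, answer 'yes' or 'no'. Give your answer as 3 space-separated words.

Answer: yes no no

Derivation:
String 1: 'HchC2k4=' → valid
String 2: 'VF==' → invalid (bad trailing bits)
String 3: 'a16h4bS' → invalid (len=7 not mult of 4)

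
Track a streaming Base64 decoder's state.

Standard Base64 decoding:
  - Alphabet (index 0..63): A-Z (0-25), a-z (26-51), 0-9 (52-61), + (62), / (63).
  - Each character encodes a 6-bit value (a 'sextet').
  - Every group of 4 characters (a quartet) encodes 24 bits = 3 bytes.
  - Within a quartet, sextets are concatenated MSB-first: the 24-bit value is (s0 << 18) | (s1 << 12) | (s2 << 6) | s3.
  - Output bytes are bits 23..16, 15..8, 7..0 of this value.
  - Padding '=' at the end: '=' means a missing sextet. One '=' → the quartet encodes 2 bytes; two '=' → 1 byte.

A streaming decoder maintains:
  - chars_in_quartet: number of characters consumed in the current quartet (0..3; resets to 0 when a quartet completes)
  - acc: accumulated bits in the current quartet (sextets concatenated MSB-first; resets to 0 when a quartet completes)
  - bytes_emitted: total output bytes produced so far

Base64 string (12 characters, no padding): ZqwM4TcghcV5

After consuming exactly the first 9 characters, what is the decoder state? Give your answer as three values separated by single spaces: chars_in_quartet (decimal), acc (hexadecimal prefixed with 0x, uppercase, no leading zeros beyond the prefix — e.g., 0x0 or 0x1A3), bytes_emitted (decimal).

Answer: 1 0x21 6

Derivation:
After char 0 ('Z'=25): chars_in_quartet=1 acc=0x19 bytes_emitted=0
After char 1 ('q'=42): chars_in_quartet=2 acc=0x66A bytes_emitted=0
After char 2 ('w'=48): chars_in_quartet=3 acc=0x19AB0 bytes_emitted=0
After char 3 ('M'=12): chars_in_quartet=4 acc=0x66AC0C -> emit 66 AC 0C, reset; bytes_emitted=3
After char 4 ('4'=56): chars_in_quartet=1 acc=0x38 bytes_emitted=3
After char 5 ('T'=19): chars_in_quartet=2 acc=0xE13 bytes_emitted=3
After char 6 ('c'=28): chars_in_quartet=3 acc=0x384DC bytes_emitted=3
After char 7 ('g'=32): chars_in_quartet=4 acc=0xE13720 -> emit E1 37 20, reset; bytes_emitted=6
After char 8 ('h'=33): chars_in_quartet=1 acc=0x21 bytes_emitted=6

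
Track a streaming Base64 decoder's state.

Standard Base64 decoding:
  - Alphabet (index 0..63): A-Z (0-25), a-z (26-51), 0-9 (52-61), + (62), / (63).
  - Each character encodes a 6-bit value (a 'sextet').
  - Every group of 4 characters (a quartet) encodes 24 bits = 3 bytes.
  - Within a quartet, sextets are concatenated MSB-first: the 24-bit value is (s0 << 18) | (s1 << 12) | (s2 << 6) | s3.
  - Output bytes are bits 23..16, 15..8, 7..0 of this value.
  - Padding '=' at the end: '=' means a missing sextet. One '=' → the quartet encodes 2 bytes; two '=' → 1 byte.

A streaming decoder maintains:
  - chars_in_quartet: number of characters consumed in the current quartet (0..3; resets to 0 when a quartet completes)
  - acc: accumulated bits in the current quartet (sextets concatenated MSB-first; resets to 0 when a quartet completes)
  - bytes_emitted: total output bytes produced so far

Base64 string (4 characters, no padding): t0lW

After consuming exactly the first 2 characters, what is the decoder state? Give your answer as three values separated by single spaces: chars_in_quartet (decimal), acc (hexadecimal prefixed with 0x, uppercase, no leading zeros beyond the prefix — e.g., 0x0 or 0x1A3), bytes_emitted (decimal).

Answer: 2 0xB74 0

Derivation:
After char 0 ('t'=45): chars_in_quartet=1 acc=0x2D bytes_emitted=0
After char 1 ('0'=52): chars_in_quartet=2 acc=0xB74 bytes_emitted=0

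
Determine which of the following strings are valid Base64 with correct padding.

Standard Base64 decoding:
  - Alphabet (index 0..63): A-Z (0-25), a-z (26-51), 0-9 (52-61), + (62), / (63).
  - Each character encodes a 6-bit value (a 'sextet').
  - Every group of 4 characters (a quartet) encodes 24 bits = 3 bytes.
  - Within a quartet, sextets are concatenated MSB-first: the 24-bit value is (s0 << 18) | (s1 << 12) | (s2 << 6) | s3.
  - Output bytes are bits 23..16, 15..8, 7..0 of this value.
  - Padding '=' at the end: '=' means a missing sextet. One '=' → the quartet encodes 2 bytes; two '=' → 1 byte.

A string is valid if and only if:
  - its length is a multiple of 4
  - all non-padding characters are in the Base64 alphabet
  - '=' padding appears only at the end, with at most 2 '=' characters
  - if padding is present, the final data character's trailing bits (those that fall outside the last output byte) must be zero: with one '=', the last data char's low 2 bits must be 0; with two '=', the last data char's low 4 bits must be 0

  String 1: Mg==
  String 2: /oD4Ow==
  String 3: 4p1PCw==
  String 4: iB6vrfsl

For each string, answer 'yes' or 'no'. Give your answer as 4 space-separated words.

Answer: yes yes yes yes

Derivation:
String 1: 'Mg==' → valid
String 2: '/oD4Ow==' → valid
String 3: '4p1PCw==' → valid
String 4: 'iB6vrfsl' → valid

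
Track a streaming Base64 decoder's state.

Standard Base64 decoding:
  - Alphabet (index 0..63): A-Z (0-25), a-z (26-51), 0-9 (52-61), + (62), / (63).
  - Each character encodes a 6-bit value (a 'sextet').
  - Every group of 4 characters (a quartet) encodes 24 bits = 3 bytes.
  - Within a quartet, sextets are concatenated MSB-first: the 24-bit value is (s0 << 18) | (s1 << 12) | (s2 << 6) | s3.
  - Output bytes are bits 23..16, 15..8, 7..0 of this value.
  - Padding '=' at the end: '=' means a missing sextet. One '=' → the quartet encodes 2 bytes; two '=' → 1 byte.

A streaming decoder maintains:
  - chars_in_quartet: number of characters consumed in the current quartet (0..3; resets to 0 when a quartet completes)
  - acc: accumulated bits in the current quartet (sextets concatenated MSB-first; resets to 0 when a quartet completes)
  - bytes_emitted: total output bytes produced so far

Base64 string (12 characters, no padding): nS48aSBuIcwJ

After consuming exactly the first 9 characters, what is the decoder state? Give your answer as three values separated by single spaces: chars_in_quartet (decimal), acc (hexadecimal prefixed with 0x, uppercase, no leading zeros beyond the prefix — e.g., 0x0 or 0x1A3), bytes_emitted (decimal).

Answer: 1 0x8 6

Derivation:
After char 0 ('n'=39): chars_in_quartet=1 acc=0x27 bytes_emitted=0
After char 1 ('S'=18): chars_in_quartet=2 acc=0x9D2 bytes_emitted=0
After char 2 ('4'=56): chars_in_quartet=3 acc=0x274B8 bytes_emitted=0
After char 3 ('8'=60): chars_in_quartet=4 acc=0x9D2E3C -> emit 9D 2E 3C, reset; bytes_emitted=3
After char 4 ('a'=26): chars_in_quartet=1 acc=0x1A bytes_emitted=3
After char 5 ('S'=18): chars_in_quartet=2 acc=0x692 bytes_emitted=3
After char 6 ('B'=1): chars_in_quartet=3 acc=0x1A481 bytes_emitted=3
After char 7 ('u'=46): chars_in_quartet=4 acc=0x69206E -> emit 69 20 6E, reset; bytes_emitted=6
After char 8 ('I'=8): chars_in_quartet=1 acc=0x8 bytes_emitted=6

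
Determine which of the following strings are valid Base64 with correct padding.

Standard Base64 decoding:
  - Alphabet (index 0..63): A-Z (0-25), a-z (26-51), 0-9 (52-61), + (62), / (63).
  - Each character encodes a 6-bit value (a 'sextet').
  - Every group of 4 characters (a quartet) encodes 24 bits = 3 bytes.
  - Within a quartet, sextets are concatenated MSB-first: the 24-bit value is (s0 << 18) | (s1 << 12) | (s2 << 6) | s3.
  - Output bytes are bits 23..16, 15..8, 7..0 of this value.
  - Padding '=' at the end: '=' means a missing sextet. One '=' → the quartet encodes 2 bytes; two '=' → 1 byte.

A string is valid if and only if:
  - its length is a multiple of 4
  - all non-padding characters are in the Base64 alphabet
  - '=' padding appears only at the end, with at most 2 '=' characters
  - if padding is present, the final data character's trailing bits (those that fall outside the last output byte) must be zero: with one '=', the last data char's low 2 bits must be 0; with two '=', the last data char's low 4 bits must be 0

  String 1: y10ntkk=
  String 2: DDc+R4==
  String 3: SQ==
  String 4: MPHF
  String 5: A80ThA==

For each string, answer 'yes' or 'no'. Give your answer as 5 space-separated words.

Answer: yes no yes yes yes

Derivation:
String 1: 'y10ntkk=' → valid
String 2: 'DDc+R4==' → invalid (bad trailing bits)
String 3: 'SQ==' → valid
String 4: 'MPHF' → valid
String 5: 'A80ThA==' → valid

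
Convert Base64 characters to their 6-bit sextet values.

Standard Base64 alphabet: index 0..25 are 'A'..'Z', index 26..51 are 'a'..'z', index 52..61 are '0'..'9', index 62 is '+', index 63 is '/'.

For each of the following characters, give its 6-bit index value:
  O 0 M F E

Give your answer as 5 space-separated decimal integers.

Answer: 14 52 12 5 4

Derivation:
'O': A..Z range, ord('O') − ord('A') = 14
'0': 0..9 range, 52 + ord('0') − ord('0') = 52
'M': A..Z range, ord('M') − ord('A') = 12
'F': A..Z range, ord('F') − ord('A') = 5
'E': A..Z range, ord('E') − ord('A') = 4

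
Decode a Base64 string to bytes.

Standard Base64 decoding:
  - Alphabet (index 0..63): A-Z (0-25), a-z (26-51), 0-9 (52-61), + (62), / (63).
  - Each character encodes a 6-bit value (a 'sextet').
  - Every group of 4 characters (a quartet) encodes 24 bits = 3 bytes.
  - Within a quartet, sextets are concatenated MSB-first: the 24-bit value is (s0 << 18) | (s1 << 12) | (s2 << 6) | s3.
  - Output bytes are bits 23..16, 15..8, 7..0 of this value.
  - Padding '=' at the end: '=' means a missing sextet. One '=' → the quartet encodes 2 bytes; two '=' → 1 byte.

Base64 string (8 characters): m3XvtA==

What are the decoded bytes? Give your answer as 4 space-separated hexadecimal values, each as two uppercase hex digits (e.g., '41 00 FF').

Answer: 9B 75 EF B4

Derivation:
After char 0 ('m'=38): chars_in_quartet=1 acc=0x26 bytes_emitted=0
After char 1 ('3'=55): chars_in_quartet=2 acc=0x9B7 bytes_emitted=0
After char 2 ('X'=23): chars_in_quartet=3 acc=0x26DD7 bytes_emitted=0
After char 3 ('v'=47): chars_in_quartet=4 acc=0x9B75EF -> emit 9B 75 EF, reset; bytes_emitted=3
After char 4 ('t'=45): chars_in_quartet=1 acc=0x2D bytes_emitted=3
After char 5 ('A'=0): chars_in_quartet=2 acc=0xB40 bytes_emitted=3
Padding '==': partial quartet acc=0xB40 -> emit B4; bytes_emitted=4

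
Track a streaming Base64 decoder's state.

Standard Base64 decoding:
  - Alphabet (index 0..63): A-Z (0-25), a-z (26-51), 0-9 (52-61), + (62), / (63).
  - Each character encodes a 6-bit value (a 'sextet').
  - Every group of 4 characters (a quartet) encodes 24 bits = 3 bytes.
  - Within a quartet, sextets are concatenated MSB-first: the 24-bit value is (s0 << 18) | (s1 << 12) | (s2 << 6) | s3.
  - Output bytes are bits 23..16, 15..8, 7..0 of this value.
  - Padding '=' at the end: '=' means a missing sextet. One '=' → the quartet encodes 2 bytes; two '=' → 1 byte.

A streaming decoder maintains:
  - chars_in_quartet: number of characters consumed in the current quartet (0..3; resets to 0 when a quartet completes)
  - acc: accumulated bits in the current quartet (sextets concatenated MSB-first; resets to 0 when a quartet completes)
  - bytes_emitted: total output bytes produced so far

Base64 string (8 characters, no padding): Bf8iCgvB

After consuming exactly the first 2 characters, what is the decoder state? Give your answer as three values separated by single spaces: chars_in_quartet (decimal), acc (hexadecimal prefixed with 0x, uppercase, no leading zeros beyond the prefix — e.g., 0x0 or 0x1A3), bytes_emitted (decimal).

Answer: 2 0x5F 0

Derivation:
After char 0 ('B'=1): chars_in_quartet=1 acc=0x1 bytes_emitted=0
After char 1 ('f'=31): chars_in_quartet=2 acc=0x5F bytes_emitted=0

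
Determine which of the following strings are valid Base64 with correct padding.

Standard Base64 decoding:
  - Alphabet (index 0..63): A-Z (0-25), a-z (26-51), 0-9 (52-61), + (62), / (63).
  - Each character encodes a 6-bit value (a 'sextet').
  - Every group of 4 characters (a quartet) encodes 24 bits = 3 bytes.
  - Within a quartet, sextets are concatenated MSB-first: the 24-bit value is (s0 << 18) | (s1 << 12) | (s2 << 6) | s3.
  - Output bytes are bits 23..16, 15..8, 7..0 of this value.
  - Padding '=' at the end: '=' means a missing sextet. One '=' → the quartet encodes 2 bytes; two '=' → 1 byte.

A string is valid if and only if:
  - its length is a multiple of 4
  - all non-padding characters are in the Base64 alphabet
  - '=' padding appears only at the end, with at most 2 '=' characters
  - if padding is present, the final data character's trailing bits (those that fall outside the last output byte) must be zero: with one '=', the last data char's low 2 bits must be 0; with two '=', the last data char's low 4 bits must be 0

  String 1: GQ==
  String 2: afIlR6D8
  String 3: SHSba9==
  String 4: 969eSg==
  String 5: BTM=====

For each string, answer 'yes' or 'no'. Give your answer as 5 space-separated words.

Answer: yes yes no yes no

Derivation:
String 1: 'GQ==' → valid
String 2: 'afIlR6D8' → valid
String 3: 'SHSba9==' → invalid (bad trailing bits)
String 4: '969eSg==' → valid
String 5: 'BTM=====' → invalid (5 pad chars (max 2))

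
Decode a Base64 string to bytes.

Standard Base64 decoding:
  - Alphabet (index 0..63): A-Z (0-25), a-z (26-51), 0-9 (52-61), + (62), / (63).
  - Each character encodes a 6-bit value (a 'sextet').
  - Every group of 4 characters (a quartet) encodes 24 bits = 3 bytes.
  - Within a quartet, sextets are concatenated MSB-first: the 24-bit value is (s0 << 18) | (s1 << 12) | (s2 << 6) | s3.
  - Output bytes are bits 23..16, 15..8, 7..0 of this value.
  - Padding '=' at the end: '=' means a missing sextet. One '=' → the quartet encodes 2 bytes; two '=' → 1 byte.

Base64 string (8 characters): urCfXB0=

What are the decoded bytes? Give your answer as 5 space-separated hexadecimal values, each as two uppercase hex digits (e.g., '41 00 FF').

After char 0 ('u'=46): chars_in_quartet=1 acc=0x2E bytes_emitted=0
After char 1 ('r'=43): chars_in_quartet=2 acc=0xBAB bytes_emitted=0
After char 2 ('C'=2): chars_in_quartet=3 acc=0x2EAC2 bytes_emitted=0
After char 3 ('f'=31): chars_in_quartet=4 acc=0xBAB09F -> emit BA B0 9F, reset; bytes_emitted=3
After char 4 ('X'=23): chars_in_quartet=1 acc=0x17 bytes_emitted=3
After char 5 ('B'=1): chars_in_quartet=2 acc=0x5C1 bytes_emitted=3
After char 6 ('0'=52): chars_in_quartet=3 acc=0x17074 bytes_emitted=3
Padding '=': partial quartet acc=0x17074 -> emit 5C 1D; bytes_emitted=5

Answer: BA B0 9F 5C 1D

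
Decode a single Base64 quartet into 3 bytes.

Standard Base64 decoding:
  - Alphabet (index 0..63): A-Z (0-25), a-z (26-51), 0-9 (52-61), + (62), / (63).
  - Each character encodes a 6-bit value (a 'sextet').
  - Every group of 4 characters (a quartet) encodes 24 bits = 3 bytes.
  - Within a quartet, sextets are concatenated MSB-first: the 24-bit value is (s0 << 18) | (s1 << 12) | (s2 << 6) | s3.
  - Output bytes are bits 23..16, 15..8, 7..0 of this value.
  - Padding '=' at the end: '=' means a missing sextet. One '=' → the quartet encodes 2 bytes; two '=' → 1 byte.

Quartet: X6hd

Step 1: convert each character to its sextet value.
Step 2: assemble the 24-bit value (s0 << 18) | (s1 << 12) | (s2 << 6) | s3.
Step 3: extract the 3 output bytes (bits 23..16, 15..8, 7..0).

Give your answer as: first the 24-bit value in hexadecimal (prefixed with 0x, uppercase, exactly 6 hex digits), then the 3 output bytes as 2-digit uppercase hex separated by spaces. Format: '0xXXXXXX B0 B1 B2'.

Sextets: X=23, 6=58, h=33, d=29
24-bit: (23<<18) | (58<<12) | (33<<6) | 29
      = 0x5C0000 | 0x03A000 | 0x000840 | 0x00001D
      = 0x5FA85D
Bytes: (v>>16)&0xFF=5F, (v>>8)&0xFF=A8, v&0xFF=5D

Answer: 0x5FA85D 5F A8 5D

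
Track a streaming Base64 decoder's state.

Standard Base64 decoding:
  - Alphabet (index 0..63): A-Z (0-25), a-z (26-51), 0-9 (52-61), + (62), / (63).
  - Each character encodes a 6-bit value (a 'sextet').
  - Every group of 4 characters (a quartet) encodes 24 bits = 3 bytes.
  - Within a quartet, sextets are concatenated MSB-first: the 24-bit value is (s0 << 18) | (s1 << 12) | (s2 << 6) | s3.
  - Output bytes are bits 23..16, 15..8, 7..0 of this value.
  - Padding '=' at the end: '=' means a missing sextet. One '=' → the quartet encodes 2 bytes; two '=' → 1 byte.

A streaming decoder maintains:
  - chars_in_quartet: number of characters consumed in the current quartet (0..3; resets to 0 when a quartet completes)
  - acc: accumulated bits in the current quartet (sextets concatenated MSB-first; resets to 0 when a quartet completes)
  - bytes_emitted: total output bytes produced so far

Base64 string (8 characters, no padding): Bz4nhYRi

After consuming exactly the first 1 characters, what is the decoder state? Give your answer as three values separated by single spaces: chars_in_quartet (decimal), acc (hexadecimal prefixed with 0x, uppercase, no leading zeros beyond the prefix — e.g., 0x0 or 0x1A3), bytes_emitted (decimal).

After char 0 ('B'=1): chars_in_quartet=1 acc=0x1 bytes_emitted=0

Answer: 1 0x1 0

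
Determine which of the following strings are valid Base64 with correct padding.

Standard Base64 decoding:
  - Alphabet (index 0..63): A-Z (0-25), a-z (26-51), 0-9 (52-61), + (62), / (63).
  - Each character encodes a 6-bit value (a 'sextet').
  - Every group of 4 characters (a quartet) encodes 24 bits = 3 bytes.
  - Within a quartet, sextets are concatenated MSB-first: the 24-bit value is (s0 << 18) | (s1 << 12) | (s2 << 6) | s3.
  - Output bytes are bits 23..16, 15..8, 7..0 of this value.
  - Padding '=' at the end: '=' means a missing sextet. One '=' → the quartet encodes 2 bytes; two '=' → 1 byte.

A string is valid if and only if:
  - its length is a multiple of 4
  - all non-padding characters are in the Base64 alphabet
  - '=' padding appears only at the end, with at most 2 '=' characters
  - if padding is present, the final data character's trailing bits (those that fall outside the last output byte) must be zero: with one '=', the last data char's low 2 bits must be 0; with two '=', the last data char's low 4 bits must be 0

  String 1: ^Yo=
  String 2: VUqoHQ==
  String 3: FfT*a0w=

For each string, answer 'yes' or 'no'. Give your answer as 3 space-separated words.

Answer: no yes no

Derivation:
String 1: '^Yo=' → invalid (bad char(s): ['^'])
String 2: 'VUqoHQ==' → valid
String 3: 'FfT*a0w=' → invalid (bad char(s): ['*'])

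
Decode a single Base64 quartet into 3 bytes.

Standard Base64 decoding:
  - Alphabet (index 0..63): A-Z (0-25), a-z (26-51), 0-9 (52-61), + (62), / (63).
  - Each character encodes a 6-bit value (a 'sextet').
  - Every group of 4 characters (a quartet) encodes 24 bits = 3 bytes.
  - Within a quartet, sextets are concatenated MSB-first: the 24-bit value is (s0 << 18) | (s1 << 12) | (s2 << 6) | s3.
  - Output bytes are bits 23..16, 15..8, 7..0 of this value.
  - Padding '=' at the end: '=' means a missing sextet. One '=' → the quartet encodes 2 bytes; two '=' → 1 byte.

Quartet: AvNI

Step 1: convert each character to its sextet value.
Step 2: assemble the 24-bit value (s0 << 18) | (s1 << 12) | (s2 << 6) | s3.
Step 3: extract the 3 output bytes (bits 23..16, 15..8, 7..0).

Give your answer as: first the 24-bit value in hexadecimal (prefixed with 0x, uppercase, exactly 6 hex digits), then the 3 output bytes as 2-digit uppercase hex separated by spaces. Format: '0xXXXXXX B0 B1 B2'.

Answer: 0x02F348 02 F3 48

Derivation:
Sextets: A=0, v=47, N=13, I=8
24-bit: (0<<18) | (47<<12) | (13<<6) | 8
      = 0x000000 | 0x02F000 | 0x000340 | 0x000008
      = 0x02F348
Bytes: (v>>16)&0xFF=02, (v>>8)&0xFF=F3, v&0xFF=48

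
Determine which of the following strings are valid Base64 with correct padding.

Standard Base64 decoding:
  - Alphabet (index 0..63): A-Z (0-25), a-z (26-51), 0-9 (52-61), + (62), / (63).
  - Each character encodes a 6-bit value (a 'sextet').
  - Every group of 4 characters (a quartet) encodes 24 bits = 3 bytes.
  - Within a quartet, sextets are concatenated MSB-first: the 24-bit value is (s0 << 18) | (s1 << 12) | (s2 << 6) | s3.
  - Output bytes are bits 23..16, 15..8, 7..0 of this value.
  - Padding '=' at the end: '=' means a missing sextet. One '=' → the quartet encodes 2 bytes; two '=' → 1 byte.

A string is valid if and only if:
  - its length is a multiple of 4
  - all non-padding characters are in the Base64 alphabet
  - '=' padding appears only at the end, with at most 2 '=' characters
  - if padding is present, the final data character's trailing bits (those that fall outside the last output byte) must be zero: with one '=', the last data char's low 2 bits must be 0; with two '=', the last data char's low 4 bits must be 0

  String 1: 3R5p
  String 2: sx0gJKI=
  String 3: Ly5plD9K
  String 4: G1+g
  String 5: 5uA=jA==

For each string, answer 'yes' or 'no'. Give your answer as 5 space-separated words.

String 1: '3R5p' → valid
String 2: 'sx0gJKI=' → valid
String 3: 'Ly5plD9K' → valid
String 4: 'G1+g' → valid
String 5: '5uA=jA==' → invalid (bad char(s): ['=']; '=' in middle)

Answer: yes yes yes yes no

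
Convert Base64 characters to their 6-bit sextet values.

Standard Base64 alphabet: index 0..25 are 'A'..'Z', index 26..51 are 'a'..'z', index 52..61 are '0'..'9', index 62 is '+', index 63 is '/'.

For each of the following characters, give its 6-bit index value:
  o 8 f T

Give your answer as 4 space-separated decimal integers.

Answer: 40 60 31 19

Derivation:
'o': a..z range, 26 + ord('o') − ord('a') = 40
'8': 0..9 range, 52 + ord('8') − ord('0') = 60
'f': a..z range, 26 + ord('f') − ord('a') = 31
'T': A..Z range, ord('T') − ord('A') = 19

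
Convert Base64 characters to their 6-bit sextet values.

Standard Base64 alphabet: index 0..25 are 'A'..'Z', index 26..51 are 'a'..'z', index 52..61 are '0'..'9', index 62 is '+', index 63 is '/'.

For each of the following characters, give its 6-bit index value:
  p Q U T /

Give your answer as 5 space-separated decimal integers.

'p': a..z range, 26 + ord('p') − ord('a') = 41
'Q': A..Z range, ord('Q') − ord('A') = 16
'U': A..Z range, ord('U') − ord('A') = 20
'T': A..Z range, ord('T') − ord('A') = 19
'/': index 63

Answer: 41 16 20 19 63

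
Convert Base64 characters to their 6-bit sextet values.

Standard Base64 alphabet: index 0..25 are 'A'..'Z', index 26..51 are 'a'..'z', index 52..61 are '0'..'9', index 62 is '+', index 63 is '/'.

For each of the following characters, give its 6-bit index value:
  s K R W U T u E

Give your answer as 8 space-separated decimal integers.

's': a..z range, 26 + ord('s') − ord('a') = 44
'K': A..Z range, ord('K') − ord('A') = 10
'R': A..Z range, ord('R') − ord('A') = 17
'W': A..Z range, ord('W') − ord('A') = 22
'U': A..Z range, ord('U') − ord('A') = 20
'T': A..Z range, ord('T') − ord('A') = 19
'u': a..z range, 26 + ord('u') − ord('a') = 46
'E': A..Z range, ord('E') − ord('A') = 4

Answer: 44 10 17 22 20 19 46 4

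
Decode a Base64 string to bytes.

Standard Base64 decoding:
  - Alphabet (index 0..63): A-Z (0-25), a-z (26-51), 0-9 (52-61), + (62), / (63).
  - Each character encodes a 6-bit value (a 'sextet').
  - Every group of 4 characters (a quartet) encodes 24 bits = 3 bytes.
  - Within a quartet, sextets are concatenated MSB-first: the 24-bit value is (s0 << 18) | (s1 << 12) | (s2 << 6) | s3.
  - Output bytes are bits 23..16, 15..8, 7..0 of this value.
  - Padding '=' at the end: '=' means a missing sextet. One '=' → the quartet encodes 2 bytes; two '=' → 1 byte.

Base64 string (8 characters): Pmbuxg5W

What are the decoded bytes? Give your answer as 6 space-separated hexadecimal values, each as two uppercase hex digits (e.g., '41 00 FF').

After char 0 ('P'=15): chars_in_quartet=1 acc=0xF bytes_emitted=0
After char 1 ('m'=38): chars_in_quartet=2 acc=0x3E6 bytes_emitted=0
After char 2 ('b'=27): chars_in_quartet=3 acc=0xF99B bytes_emitted=0
After char 3 ('u'=46): chars_in_quartet=4 acc=0x3E66EE -> emit 3E 66 EE, reset; bytes_emitted=3
After char 4 ('x'=49): chars_in_quartet=1 acc=0x31 bytes_emitted=3
After char 5 ('g'=32): chars_in_quartet=2 acc=0xC60 bytes_emitted=3
After char 6 ('5'=57): chars_in_quartet=3 acc=0x31839 bytes_emitted=3
After char 7 ('W'=22): chars_in_quartet=4 acc=0xC60E56 -> emit C6 0E 56, reset; bytes_emitted=6

Answer: 3E 66 EE C6 0E 56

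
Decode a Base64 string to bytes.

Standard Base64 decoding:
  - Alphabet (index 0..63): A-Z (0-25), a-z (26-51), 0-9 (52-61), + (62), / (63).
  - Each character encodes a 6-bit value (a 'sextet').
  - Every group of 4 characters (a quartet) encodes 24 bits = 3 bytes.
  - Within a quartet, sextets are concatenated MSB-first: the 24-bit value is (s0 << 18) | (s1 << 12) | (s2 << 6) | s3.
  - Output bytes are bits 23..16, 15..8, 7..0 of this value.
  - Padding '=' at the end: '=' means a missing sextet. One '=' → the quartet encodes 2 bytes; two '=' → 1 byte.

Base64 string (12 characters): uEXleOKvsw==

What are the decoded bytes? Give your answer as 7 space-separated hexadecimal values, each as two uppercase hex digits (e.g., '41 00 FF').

Answer: B8 45 E5 78 E2 AF B3

Derivation:
After char 0 ('u'=46): chars_in_quartet=1 acc=0x2E bytes_emitted=0
After char 1 ('E'=4): chars_in_quartet=2 acc=0xB84 bytes_emitted=0
After char 2 ('X'=23): chars_in_quartet=3 acc=0x2E117 bytes_emitted=0
After char 3 ('l'=37): chars_in_quartet=4 acc=0xB845E5 -> emit B8 45 E5, reset; bytes_emitted=3
After char 4 ('e'=30): chars_in_quartet=1 acc=0x1E bytes_emitted=3
After char 5 ('O'=14): chars_in_quartet=2 acc=0x78E bytes_emitted=3
After char 6 ('K'=10): chars_in_quartet=3 acc=0x1E38A bytes_emitted=3
After char 7 ('v'=47): chars_in_quartet=4 acc=0x78E2AF -> emit 78 E2 AF, reset; bytes_emitted=6
After char 8 ('s'=44): chars_in_quartet=1 acc=0x2C bytes_emitted=6
After char 9 ('w'=48): chars_in_quartet=2 acc=0xB30 bytes_emitted=6
Padding '==': partial quartet acc=0xB30 -> emit B3; bytes_emitted=7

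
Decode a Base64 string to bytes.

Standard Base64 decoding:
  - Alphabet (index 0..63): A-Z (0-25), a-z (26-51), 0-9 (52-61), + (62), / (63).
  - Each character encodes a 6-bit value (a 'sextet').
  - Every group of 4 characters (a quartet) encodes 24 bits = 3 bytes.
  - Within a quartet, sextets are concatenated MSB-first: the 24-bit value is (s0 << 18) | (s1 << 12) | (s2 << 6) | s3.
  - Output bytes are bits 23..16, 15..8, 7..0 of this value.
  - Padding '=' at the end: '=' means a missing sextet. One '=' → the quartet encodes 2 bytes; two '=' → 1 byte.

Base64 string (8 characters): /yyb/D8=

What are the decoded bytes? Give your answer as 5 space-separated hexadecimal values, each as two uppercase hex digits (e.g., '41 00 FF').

After char 0 ('/'=63): chars_in_quartet=1 acc=0x3F bytes_emitted=0
After char 1 ('y'=50): chars_in_quartet=2 acc=0xFF2 bytes_emitted=0
After char 2 ('y'=50): chars_in_quartet=3 acc=0x3FCB2 bytes_emitted=0
After char 3 ('b'=27): chars_in_quartet=4 acc=0xFF2C9B -> emit FF 2C 9B, reset; bytes_emitted=3
After char 4 ('/'=63): chars_in_quartet=1 acc=0x3F bytes_emitted=3
After char 5 ('D'=3): chars_in_quartet=2 acc=0xFC3 bytes_emitted=3
After char 6 ('8'=60): chars_in_quartet=3 acc=0x3F0FC bytes_emitted=3
Padding '=': partial quartet acc=0x3F0FC -> emit FC 3F; bytes_emitted=5

Answer: FF 2C 9B FC 3F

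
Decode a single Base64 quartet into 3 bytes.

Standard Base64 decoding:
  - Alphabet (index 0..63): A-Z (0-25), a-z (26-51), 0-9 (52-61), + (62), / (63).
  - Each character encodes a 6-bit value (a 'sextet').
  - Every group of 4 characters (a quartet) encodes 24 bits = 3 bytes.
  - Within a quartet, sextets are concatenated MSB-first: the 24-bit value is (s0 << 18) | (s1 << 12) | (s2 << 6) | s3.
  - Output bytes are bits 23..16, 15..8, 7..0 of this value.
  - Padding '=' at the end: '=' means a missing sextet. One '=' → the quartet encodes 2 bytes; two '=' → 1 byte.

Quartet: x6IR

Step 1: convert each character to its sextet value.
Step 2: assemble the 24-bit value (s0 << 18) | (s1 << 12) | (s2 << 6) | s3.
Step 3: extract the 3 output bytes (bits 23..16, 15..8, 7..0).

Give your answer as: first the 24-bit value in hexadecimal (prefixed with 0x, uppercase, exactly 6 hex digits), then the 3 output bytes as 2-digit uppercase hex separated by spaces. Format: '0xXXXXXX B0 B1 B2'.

Sextets: x=49, 6=58, I=8, R=17
24-bit: (49<<18) | (58<<12) | (8<<6) | 17
      = 0xC40000 | 0x03A000 | 0x000200 | 0x000011
      = 0xC7A211
Bytes: (v>>16)&0xFF=C7, (v>>8)&0xFF=A2, v&0xFF=11

Answer: 0xC7A211 C7 A2 11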